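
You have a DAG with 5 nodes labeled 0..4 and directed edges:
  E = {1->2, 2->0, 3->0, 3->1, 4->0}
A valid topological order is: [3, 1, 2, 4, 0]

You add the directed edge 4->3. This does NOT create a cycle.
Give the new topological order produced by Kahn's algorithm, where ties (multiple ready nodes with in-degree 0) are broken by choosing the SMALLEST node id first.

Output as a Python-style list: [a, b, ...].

Answer: [4, 3, 1, 2, 0]

Derivation:
Old toposort: [3, 1, 2, 4, 0]
Added edge: 4->3
Position of 4 (3) > position of 3 (0). Must reorder: 4 must now come before 3.
Run Kahn's algorithm (break ties by smallest node id):
  initial in-degrees: [3, 1, 1, 1, 0]
  ready (indeg=0): [4]
  pop 4: indeg[0]->2; indeg[3]->0 | ready=[3] | order so far=[4]
  pop 3: indeg[0]->1; indeg[1]->0 | ready=[1] | order so far=[4, 3]
  pop 1: indeg[2]->0 | ready=[2] | order so far=[4, 3, 1]
  pop 2: indeg[0]->0 | ready=[0] | order so far=[4, 3, 1, 2]
  pop 0: no out-edges | ready=[] | order so far=[4, 3, 1, 2, 0]
  Result: [4, 3, 1, 2, 0]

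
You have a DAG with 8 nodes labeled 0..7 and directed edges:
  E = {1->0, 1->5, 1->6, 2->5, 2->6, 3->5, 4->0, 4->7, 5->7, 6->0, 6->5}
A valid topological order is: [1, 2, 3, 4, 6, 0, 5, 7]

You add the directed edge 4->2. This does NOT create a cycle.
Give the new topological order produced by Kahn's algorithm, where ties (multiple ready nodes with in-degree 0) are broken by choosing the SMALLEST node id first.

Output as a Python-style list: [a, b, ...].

Old toposort: [1, 2, 3, 4, 6, 0, 5, 7]
Added edge: 4->2
Position of 4 (3) > position of 2 (1). Must reorder: 4 must now come before 2.
Run Kahn's algorithm (break ties by smallest node id):
  initial in-degrees: [3, 0, 1, 0, 0, 4, 2, 2]
  ready (indeg=0): [1, 3, 4]
  pop 1: indeg[0]->2; indeg[5]->3; indeg[6]->1 | ready=[3, 4] | order so far=[1]
  pop 3: indeg[5]->2 | ready=[4] | order so far=[1, 3]
  pop 4: indeg[0]->1; indeg[2]->0; indeg[7]->1 | ready=[2] | order so far=[1, 3, 4]
  pop 2: indeg[5]->1; indeg[6]->0 | ready=[6] | order so far=[1, 3, 4, 2]
  pop 6: indeg[0]->0; indeg[5]->0 | ready=[0, 5] | order so far=[1, 3, 4, 2, 6]
  pop 0: no out-edges | ready=[5] | order so far=[1, 3, 4, 2, 6, 0]
  pop 5: indeg[7]->0 | ready=[7] | order so far=[1, 3, 4, 2, 6, 0, 5]
  pop 7: no out-edges | ready=[] | order so far=[1, 3, 4, 2, 6, 0, 5, 7]
  Result: [1, 3, 4, 2, 6, 0, 5, 7]

Answer: [1, 3, 4, 2, 6, 0, 5, 7]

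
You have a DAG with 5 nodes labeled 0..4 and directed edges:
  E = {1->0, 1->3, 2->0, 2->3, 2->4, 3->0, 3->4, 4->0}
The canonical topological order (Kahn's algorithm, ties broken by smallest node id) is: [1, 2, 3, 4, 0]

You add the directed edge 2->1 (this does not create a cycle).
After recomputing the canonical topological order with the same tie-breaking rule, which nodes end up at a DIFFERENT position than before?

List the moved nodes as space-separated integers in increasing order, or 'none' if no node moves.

Old toposort: [1, 2, 3, 4, 0]
Added edge 2->1
Recompute Kahn (smallest-id tiebreak):
  initial in-degrees: [4, 1, 0, 2, 2]
  ready (indeg=0): [2]
  pop 2: indeg[0]->3; indeg[1]->0; indeg[3]->1; indeg[4]->1 | ready=[1] | order so far=[2]
  pop 1: indeg[0]->2; indeg[3]->0 | ready=[3] | order so far=[2, 1]
  pop 3: indeg[0]->1; indeg[4]->0 | ready=[4] | order so far=[2, 1, 3]
  pop 4: indeg[0]->0 | ready=[0] | order so far=[2, 1, 3, 4]
  pop 0: no out-edges | ready=[] | order so far=[2, 1, 3, 4, 0]
New canonical toposort: [2, 1, 3, 4, 0]
Compare positions:
  Node 0: index 4 -> 4 (same)
  Node 1: index 0 -> 1 (moved)
  Node 2: index 1 -> 0 (moved)
  Node 3: index 2 -> 2 (same)
  Node 4: index 3 -> 3 (same)
Nodes that changed position: 1 2

Answer: 1 2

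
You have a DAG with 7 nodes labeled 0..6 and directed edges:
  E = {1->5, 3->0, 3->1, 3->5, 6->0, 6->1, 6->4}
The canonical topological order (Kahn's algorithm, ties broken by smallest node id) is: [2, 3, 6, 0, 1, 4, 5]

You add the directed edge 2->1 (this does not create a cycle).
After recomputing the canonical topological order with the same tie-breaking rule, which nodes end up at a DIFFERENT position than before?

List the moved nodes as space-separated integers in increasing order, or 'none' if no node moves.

Answer: none

Derivation:
Old toposort: [2, 3, 6, 0, 1, 4, 5]
Added edge 2->1
Recompute Kahn (smallest-id tiebreak):
  initial in-degrees: [2, 3, 0, 0, 1, 2, 0]
  ready (indeg=0): [2, 3, 6]
  pop 2: indeg[1]->2 | ready=[3, 6] | order so far=[2]
  pop 3: indeg[0]->1; indeg[1]->1; indeg[5]->1 | ready=[6] | order so far=[2, 3]
  pop 6: indeg[0]->0; indeg[1]->0; indeg[4]->0 | ready=[0, 1, 4] | order so far=[2, 3, 6]
  pop 0: no out-edges | ready=[1, 4] | order so far=[2, 3, 6, 0]
  pop 1: indeg[5]->0 | ready=[4, 5] | order so far=[2, 3, 6, 0, 1]
  pop 4: no out-edges | ready=[5] | order so far=[2, 3, 6, 0, 1, 4]
  pop 5: no out-edges | ready=[] | order so far=[2, 3, 6, 0, 1, 4, 5]
New canonical toposort: [2, 3, 6, 0, 1, 4, 5]
Compare positions:
  Node 0: index 3 -> 3 (same)
  Node 1: index 4 -> 4 (same)
  Node 2: index 0 -> 0 (same)
  Node 3: index 1 -> 1 (same)
  Node 4: index 5 -> 5 (same)
  Node 5: index 6 -> 6 (same)
  Node 6: index 2 -> 2 (same)
Nodes that changed position: none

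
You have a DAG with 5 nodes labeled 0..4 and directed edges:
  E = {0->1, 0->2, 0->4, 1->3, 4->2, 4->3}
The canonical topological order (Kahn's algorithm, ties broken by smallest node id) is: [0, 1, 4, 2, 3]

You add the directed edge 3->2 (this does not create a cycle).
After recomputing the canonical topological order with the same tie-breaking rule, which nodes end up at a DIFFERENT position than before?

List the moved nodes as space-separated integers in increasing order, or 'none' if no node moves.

Answer: 2 3

Derivation:
Old toposort: [0, 1, 4, 2, 3]
Added edge 3->2
Recompute Kahn (smallest-id tiebreak):
  initial in-degrees: [0, 1, 3, 2, 1]
  ready (indeg=0): [0]
  pop 0: indeg[1]->0; indeg[2]->2; indeg[4]->0 | ready=[1, 4] | order so far=[0]
  pop 1: indeg[3]->1 | ready=[4] | order so far=[0, 1]
  pop 4: indeg[2]->1; indeg[3]->0 | ready=[3] | order so far=[0, 1, 4]
  pop 3: indeg[2]->0 | ready=[2] | order so far=[0, 1, 4, 3]
  pop 2: no out-edges | ready=[] | order so far=[0, 1, 4, 3, 2]
New canonical toposort: [0, 1, 4, 3, 2]
Compare positions:
  Node 0: index 0 -> 0 (same)
  Node 1: index 1 -> 1 (same)
  Node 2: index 3 -> 4 (moved)
  Node 3: index 4 -> 3 (moved)
  Node 4: index 2 -> 2 (same)
Nodes that changed position: 2 3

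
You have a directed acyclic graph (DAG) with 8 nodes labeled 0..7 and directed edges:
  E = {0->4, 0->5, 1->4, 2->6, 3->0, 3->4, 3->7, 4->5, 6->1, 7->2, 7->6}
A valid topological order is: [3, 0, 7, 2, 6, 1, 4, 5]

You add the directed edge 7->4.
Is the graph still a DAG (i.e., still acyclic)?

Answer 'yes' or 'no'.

Given toposort: [3, 0, 7, 2, 6, 1, 4, 5]
Position of 7: index 2; position of 4: index 6
New edge 7->4: forward
Forward edge: respects the existing order. Still a DAG, same toposort still valid.
Still a DAG? yes

Answer: yes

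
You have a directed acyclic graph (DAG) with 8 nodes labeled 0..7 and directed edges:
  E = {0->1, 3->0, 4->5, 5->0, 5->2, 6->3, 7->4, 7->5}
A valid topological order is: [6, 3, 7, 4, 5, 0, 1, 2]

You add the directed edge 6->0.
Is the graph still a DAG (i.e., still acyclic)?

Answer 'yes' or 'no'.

Given toposort: [6, 3, 7, 4, 5, 0, 1, 2]
Position of 6: index 0; position of 0: index 5
New edge 6->0: forward
Forward edge: respects the existing order. Still a DAG, same toposort still valid.
Still a DAG? yes

Answer: yes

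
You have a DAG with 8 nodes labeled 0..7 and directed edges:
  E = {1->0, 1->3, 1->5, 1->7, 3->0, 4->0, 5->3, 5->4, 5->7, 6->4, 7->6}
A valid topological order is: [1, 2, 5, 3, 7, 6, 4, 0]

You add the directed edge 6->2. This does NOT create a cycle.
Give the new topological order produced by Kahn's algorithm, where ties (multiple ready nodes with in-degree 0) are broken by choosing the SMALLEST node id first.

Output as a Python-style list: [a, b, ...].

Old toposort: [1, 2, 5, 3, 7, 6, 4, 0]
Added edge: 6->2
Position of 6 (5) > position of 2 (1). Must reorder: 6 must now come before 2.
Run Kahn's algorithm (break ties by smallest node id):
  initial in-degrees: [3, 0, 1, 2, 2, 1, 1, 2]
  ready (indeg=0): [1]
  pop 1: indeg[0]->2; indeg[3]->1; indeg[5]->0; indeg[7]->1 | ready=[5] | order so far=[1]
  pop 5: indeg[3]->0; indeg[4]->1; indeg[7]->0 | ready=[3, 7] | order so far=[1, 5]
  pop 3: indeg[0]->1 | ready=[7] | order so far=[1, 5, 3]
  pop 7: indeg[6]->0 | ready=[6] | order so far=[1, 5, 3, 7]
  pop 6: indeg[2]->0; indeg[4]->0 | ready=[2, 4] | order so far=[1, 5, 3, 7, 6]
  pop 2: no out-edges | ready=[4] | order so far=[1, 5, 3, 7, 6, 2]
  pop 4: indeg[0]->0 | ready=[0] | order so far=[1, 5, 3, 7, 6, 2, 4]
  pop 0: no out-edges | ready=[] | order so far=[1, 5, 3, 7, 6, 2, 4, 0]
  Result: [1, 5, 3, 7, 6, 2, 4, 0]

Answer: [1, 5, 3, 7, 6, 2, 4, 0]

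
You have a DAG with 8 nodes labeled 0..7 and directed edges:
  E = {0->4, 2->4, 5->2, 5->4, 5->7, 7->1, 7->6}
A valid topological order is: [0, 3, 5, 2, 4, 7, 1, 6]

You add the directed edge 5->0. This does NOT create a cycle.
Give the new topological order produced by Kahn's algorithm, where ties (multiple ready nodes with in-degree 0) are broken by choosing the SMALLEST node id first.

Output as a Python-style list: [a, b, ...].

Old toposort: [0, 3, 5, 2, 4, 7, 1, 6]
Added edge: 5->0
Position of 5 (2) > position of 0 (0). Must reorder: 5 must now come before 0.
Run Kahn's algorithm (break ties by smallest node id):
  initial in-degrees: [1, 1, 1, 0, 3, 0, 1, 1]
  ready (indeg=0): [3, 5]
  pop 3: no out-edges | ready=[5] | order so far=[3]
  pop 5: indeg[0]->0; indeg[2]->0; indeg[4]->2; indeg[7]->0 | ready=[0, 2, 7] | order so far=[3, 5]
  pop 0: indeg[4]->1 | ready=[2, 7] | order so far=[3, 5, 0]
  pop 2: indeg[4]->0 | ready=[4, 7] | order so far=[3, 5, 0, 2]
  pop 4: no out-edges | ready=[7] | order so far=[3, 5, 0, 2, 4]
  pop 7: indeg[1]->0; indeg[6]->0 | ready=[1, 6] | order so far=[3, 5, 0, 2, 4, 7]
  pop 1: no out-edges | ready=[6] | order so far=[3, 5, 0, 2, 4, 7, 1]
  pop 6: no out-edges | ready=[] | order so far=[3, 5, 0, 2, 4, 7, 1, 6]
  Result: [3, 5, 0, 2, 4, 7, 1, 6]

Answer: [3, 5, 0, 2, 4, 7, 1, 6]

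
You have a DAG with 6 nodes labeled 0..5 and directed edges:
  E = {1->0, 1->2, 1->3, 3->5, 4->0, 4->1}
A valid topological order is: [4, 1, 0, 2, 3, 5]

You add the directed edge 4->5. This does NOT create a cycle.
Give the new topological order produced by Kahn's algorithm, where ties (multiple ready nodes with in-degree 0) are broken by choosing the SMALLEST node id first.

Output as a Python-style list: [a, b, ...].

Answer: [4, 1, 0, 2, 3, 5]

Derivation:
Old toposort: [4, 1, 0, 2, 3, 5]
Added edge: 4->5
Position of 4 (0) < position of 5 (5). Old order still valid.
Run Kahn's algorithm (break ties by smallest node id):
  initial in-degrees: [2, 1, 1, 1, 0, 2]
  ready (indeg=0): [4]
  pop 4: indeg[0]->1; indeg[1]->0; indeg[5]->1 | ready=[1] | order so far=[4]
  pop 1: indeg[0]->0; indeg[2]->0; indeg[3]->0 | ready=[0, 2, 3] | order so far=[4, 1]
  pop 0: no out-edges | ready=[2, 3] | order so far=[4, 1, 0]
  pop 2: no out-edges | ready=[3] | order so far=[4, 1, 0, 2]
  pop 3: indeg[5]->0 | ready=[5] | order so far=[4, 1, 0, 2, 3]
  pop 5: no out-edges | ready=[] | order so far=[4, 1, 0, 2, 3, 5]
  Result: [4, 1, 0, 2, 3, 5]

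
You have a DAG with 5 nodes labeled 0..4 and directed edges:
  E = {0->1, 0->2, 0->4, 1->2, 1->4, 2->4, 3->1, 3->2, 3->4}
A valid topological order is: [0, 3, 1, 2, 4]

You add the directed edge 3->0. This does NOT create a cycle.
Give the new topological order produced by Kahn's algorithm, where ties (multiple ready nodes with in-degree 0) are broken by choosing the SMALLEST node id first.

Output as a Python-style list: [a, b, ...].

Old toposort: [0, 3, 1, 2, 4]
Added edge: 3->0
Position of 3 (1) > position of 0 (0). Must reorder: 3 must now come before 0.
Run Kahn's algorithm (break ties by smallest node id):
  initial in-degrees: [1, 2, 3, 0, 4]
  ready (indeg=0): [3]
  pop 3: indeg[0]->0; indeg[1]->1; indeg[2]->2; indeg[4]->3 | ready=[0] | order so far=[3]
  pop 0: indeg[1]->0; indeg[2]->1; indeg[4]->2 | ready=[1] | order so far=[3, 0]
  pop 1: indeg[2]->0; indeg[4]->1 | ready=[2] | order so far=[3, 0, 1]
  pop 2: indeg[4]->0 | ready=[4] | order so far=[3, 0, 1, 2]
  pop 4: no out-edges | ready=[] | order so far=[3, 0, 1, 2, 4]
  Result: [3, 0, 1, 2, 4]

Answer: [3, 0, 1, 2, 4]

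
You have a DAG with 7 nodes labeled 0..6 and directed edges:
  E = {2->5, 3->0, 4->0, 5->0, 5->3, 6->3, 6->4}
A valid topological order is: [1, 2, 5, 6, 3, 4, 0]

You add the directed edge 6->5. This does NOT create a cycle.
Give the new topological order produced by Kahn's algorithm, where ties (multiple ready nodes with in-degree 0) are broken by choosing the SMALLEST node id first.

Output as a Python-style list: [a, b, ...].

Old toposort: [1, 2, 5, 6, 3, 4, 0]
Added edge: 6->5
Position of 6 (3) > position of 5 (2). Must reorder: 6 must now come before 5.
Run Kahn's algorithm (break ties by smallest node id):
  initial in-degrees: [3, 0, 0, 2, 1, 2, 0]
  ready (indeg=0): [1, 2, 6]
  pop 1: no out-edges | ready=[2, 6] | order so far=[1]
  pop 2: indeg[5]->1 | ready=[6] | order so far=[1, 2]
  pop 6: indeg[3]->1; indeg[4]->0; indeg[5]->0 | ready=[4, 5] | order so far=[1, 2, 6]
  pop 4: indeg[0]->2 | ready=[5] | order so far=[1, 2, 6, 4]
  pop 5: indeg[0]->1; indeg[3]->0 | ready=[3] | order so far=[1, 2, 6, 4, 5]
  pop 3: indeg[0]->0 | ready=[0] | order so far=[1, 2, 6, 4, 5, 3]
  pop 0: no out-edges | ready=[] | order so far=[1, 2, 6, 4, 5, 3, 0]
  Result: [1, 2, 6, 4, 5, 3, 0]

Answer: [1, 2, 6, 4, 5, 3, 0]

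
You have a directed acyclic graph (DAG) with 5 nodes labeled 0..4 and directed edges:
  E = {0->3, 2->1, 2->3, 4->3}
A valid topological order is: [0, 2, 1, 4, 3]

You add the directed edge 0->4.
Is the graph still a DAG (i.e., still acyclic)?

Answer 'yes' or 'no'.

Given toposort: [0, 2, 1, 4, 3]
Position of 0: index 0; position of 4: index 3
New edge 0->4: forward
Forward edge: respects the existing order. Still a DAG, same toposort still valid.
Still a DAG? yes

Answer: yes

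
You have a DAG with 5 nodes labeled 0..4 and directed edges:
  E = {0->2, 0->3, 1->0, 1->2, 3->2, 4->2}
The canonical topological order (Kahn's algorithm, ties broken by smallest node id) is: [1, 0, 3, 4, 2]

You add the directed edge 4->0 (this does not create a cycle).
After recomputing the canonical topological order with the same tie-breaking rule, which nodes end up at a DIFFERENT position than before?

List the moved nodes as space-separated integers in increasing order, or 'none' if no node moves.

Old toposort: [1, 0, 3, 4, 2]
Added edge 4->0
Recompute Kahn (smallest-id tiebreak):
  initial in-degrees: [2, 0, 4, 1, 0]
  ready (indeg=0): [1, 4]
  pop 1: indeg[0]->1; indeg[2]->3 | ready=[4] | order so far=[1]
  pop 4: indeg[0]->0; indeg[2]->2 | ready=[0] | order so far=[1, 4]
  pop 0: indeg[2]->1; indeg[3]->0 | ready=[3] | order so far=[1, 4, 0]
  pop 3: indeg[2]->0 | ready=[2] | order so far=[1, 4, 0, 3]
  pop 2: no out-edges | ready=[] | order so far=[1, 4, 0, 3, 2]
New canonical toposort: [1, 4, 0, 3, 2]
Compare positions:
  Node 0: index 1 -> 2 (moved)
  Node 1: index 0 -> 0 (same)
  Node 2: index 4 -> 4 (same)
  Node 3: index 2 -> 3 (moved)
  Node 4: index 3 -> 1 (moved)
Nodes that changed position: 0 3 4

Answer: 0 3 4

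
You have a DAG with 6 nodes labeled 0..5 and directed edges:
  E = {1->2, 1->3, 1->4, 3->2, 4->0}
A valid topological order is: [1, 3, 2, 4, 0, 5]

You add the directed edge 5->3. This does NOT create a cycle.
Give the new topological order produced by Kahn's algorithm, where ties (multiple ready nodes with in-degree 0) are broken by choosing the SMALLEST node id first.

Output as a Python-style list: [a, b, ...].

Old toposort: [1, 3, 2, 4, 0, 5]
Added edge: 5->3
Position of 5 (5) > position of 3 (1). Must reorder: 5 must now come before 3.
Run Kahn's algorithm (break ties by smallest node id):
  initial in-degrees: [1, 0, 2, 2, 1, 0]
  ready (indeg=0): [1, 5]
  pop 1: indeg[2]->1; indeg[3]->1; indeg[4]->0 | ready=[4, 5] | order so far=[1]
  pop 4: indeg[0]->0 | ready=[0, 5] | order so far=[1, 4]
  pop 0: no out-edges | ready=[5] | order so far=[1, 4, 0]
  pop 5: indeg[3]->0 | ready=[3] | order so far=[1, 4, 0, 5]
  pop 3: indeg[2]->0 | ready=[2] | order so far=[1, 4, 0, 5, 3]
  pop 2: no out-edges | ready=[] | order so far=[1, 4, 0, 5, 3, 2]
  Result: [1, 4, 0, 5, 3, 2]

Answer: [1, 4, 0, 5, 3, 2]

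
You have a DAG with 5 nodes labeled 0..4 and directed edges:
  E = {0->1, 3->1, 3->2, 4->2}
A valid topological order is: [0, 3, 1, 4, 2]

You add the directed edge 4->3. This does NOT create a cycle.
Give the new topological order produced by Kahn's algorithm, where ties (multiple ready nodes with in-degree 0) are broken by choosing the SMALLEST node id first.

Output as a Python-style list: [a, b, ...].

Answer: [0, 4, 3, 1, 2]

Derivation:
Old toposort: [0, 3, 1, 4, 2]
Added edge: 4->3
Position of 4 (3) > position of 3 (1). Must reorder: 4 must now come before 3.
Run Kahn's algorithm (break ties by smallest node id):
  initial in-degrees: [0, 2, 2, 1, 0]
  ready (indeg=0): [0, 4]
  pop 0: indeg[1]->1 | ready=[4] | order so far=[0]
  pop 4: indeg[2]->1; indeg[3]->0 | ready=[3] | order so far=[0, 4]
  pop 3: indeg[1]->0; indeg[2]->0 | ready=[1, 2] | order so far=[0, 4, 3]
  pop 1: no out-edges | ready=[2] | order so far=[0, 4, 3, 1]
  pop 2: no out-edges | ready=[] | order so far=[0, 4, 3, 1, 2]
  Result: [0, 4, 3, 1, 2]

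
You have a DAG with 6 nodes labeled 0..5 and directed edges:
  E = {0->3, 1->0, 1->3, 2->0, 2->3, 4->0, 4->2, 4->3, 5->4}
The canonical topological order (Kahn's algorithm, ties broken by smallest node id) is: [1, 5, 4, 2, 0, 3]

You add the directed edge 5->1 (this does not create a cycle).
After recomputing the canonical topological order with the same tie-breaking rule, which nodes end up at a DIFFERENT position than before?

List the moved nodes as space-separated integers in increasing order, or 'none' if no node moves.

Answer: 1 5

Derivation:
Old toposort: [1, 5, 4, 2, 0, 3]
Added edge 5->1
Recompute Kahn (smallest-id tiebreak):
  initial in-degrees: [3, 1, 1, 4, 1, 0]
  ready (indeg=0): [5]
  pop 5: indeg[1]->0; indeg[4]->0 | ready=[1, 4] | order so far=[5]
  pop 1: indeg[0]->2; indeg[3]->3 | ready=[4] | order so far=[5, 1]
  pop 4: indeg[0]->1; indeg[2]->0; indeg[3]->2 | ready=[2] | order so far=[5, 1, 4]
  pop 2: indeg[0]->0; indeg[3]->1 | ready=[0] | order so far=[5, 1, 4, 2]
  pop 0: indeg[3]->0 | ready=[3] | order so far=[5, 1, 4, 2, 0]
  pop 3: no out-edges | ready=[] | order so far=[5, 1, 4, 2, 0, 3]
New canonical toposort: [5, 1, 4, 2, 0, 3]
Compare positions:
  Node 0: index 4 -> 4 (same)
  Node 1: index 0 -> 1 (moved)
  Node 2: index 3 -> 3 (same)
  Node 3: index 5 -> 5 (same)
  Node 4: index 2 -> 2 (same)
  Node 5: index 1 -> 0 (moved)
Nodes that changed position: 1 5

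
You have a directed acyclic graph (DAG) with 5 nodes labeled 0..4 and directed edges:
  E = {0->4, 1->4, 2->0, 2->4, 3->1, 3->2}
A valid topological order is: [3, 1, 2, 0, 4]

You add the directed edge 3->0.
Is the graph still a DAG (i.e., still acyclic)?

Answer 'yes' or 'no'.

Given toposort: [3, 1, 2, 0, 4]
Position of 3: index 0; position of 0: index 3
New edge 3->0: forward
Forward edge: respects the existing order. Still a DAG, same toposort still valid.
Still a DAG? yes

Answer: yes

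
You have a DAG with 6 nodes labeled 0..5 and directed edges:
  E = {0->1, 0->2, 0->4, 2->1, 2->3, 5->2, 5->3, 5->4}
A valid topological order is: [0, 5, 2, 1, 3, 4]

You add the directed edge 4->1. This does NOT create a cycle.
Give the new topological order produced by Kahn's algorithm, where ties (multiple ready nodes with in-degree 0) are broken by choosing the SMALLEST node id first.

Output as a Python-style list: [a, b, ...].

Old toposort: [0, 5, 2, 1, 3, 4]
Added edge: 4->1
Position of 4 (5) > position of 1 (3). Must reorder: 4 must now come before 1.
Run Kahn's algorithm (break ties by smallest node id):
  initial in-degrees: [0, 3, 2, 2, 2, 0]
  ready (indeg=0): [0, 5]
  pop 0: indeg[1]->2; indeg[2]->1; indeg[4]->1 | ready=[5] | order so far=[0]
  pop 5: indeg[2]->0; indeg[3]->1; indeg[4]->0 | ready=[2, 4] | order so far=[0, 5]
  pop 2: indeg[1]->1; indeg[3]->0 | ready=[3, 4] | order so far=[0, 5, 2]
  pop 3: no out-edges | ready=[4] | order so far=[0, 5, 2, 3]
  pop 4: indeg[1]->0 | ready=[1] | order so far=[0, 5, 2, 3, 4]
  pop 1: no out-edges | ready=[] | order so far=[0, 5, 2, 3, 4, 1]
  Result: [0, 5, 2, 3, 4, 1]

Answer: [0, 5, 2, 3, 4, 1]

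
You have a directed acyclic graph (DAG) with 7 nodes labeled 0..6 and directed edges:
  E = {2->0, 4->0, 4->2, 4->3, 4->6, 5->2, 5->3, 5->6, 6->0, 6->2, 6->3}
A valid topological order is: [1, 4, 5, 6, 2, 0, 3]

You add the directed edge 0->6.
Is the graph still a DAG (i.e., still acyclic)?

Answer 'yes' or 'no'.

Answer: no

Derivation:
Given toposort: [1, 4, 5, 6, 2, 0, 3]
Position of 0: index 5; position of 6: index 3
New edge 0->6: backward (u after v in old order)
Backward edge: old toposort is now invalid. Check if this creates a cycle.
Does 6 already reach 0? Reachable from 6: [0, 2, 3, 6]. YES -> cycle!
Still a DAG? no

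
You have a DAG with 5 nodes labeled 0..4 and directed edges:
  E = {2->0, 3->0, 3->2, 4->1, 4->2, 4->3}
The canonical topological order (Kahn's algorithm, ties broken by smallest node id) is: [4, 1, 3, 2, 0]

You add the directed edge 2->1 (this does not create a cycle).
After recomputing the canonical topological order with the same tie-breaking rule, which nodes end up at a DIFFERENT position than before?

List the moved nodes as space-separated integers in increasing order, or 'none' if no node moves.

Answer: 0 1 2 3

Derivation:
Old toposort: [4, 1, 3, 2, 0]
Added edge 2->1
Recompute Kahn (smallest-id tiebreak):
  initial in-degrees: [2, 2, 2, 1, 0]
  ready (indeg=0): [4]
  pop 4: indeg[1]->1; indeg[2]->1; indeg[3]->0 | ready=[3] | order so far=[4]
  pop 3: indeg[0]->1; indeg[2]->0 | ready=[2] | order so far=[4, 3]
  pop 2: indeg[0]->0; indeg[1]->0 | ready=[0, 1] | order so far=[4, 3, 2]
  pop 0: no out-edges | ready=[1] | order so far=[4, 3, 2, 0]
  pop 1: no out-edges | ready=[] | order so far=[4, 3, 2, 0, 1]
New canonical toposort: [4, 3, 2, 0, 1]
Compare positions:
  Node 0: index 4 -> 3 (moved)
  Node 1: index 1 -> 4 (moved)
  Node 2: index 3 -> 2 (moved)
  Node 3: index 2 -> 1 (moved)
  Node 4: index 0 -> 0 (same)
Nodes that changed position: 0 1 2 3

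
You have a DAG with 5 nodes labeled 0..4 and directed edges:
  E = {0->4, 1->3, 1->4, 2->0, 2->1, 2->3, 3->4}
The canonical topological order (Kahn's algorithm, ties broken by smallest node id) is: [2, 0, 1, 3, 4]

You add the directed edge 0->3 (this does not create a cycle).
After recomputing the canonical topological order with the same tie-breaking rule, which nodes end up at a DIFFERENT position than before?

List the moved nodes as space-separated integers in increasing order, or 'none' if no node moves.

Old toposort: [2, 0, 1, 3, 4]
Added edge 0->3
Recompute Kahn (smallest-id tiebreak):
  initial in-degrees: [1, 1, 0, 3, 3]
  ready (indeg=0): [2]
  pop 2: indeg[0]->0; indeg[1]->0; indeg[3]->2 | ready=[0, 1] | order so far=[2]
  pop 0: indeg[3]->1; indeg[4]->2 | ready=[1] | order so far=[2, 0]
  pop 1: indeg[3]->0; indeg[4]->1 | ready=[3] | order so far=[2, 0, 1]
  pop 3: indeg[4]->0 | ready=[4] | order so far=[2, 0, 1, 3]
  pop 4: no out-edges | ready=[] | order so far=[2, 0, 1, 3, 4]
New canonical toposort: [2, 0, 1, 3, 4]
Compare positions:
  Node 0: index 1 -> 1 (same)
  Node 1: index 2 -> 2 (same)
  Node 2: index 0 -> 0 (same)
  Node 3: index 3 -> 3 (same)
  Node 4: index 4 -> 4 (same)
Nodes that changed position: none

Answer: none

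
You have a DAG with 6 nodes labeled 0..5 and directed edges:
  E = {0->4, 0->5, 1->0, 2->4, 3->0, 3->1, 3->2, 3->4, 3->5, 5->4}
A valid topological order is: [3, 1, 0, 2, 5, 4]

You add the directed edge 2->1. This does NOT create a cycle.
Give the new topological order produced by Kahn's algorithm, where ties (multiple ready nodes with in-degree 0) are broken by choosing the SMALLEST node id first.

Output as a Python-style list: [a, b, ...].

Old toposort: [3, 1, 0, 2, 5, 4]
Added edge: 2->1
Position of 2 (3) > position of 1 (1). Must reorder: 2 must now come before 1.
Run Kahn's algorithm (break ties by smallest node id):
  initial in-degrees: [2, 2, 1, 0, 4, 2]
  ready (indeg=0): [3]
  pop 3: indeg[0]->1; indeg[1]->1; indeg[2]->0; indeg[4]->3; indeg[5]->1 | ready=[2] | order so far=[3]
  pop 2: indeg[1]->0; indeg[4]->2 | ready=[1] | order so far=[3, 2]
  pop 1: indeg[0]->0 | ready=[0] | order so far=[3, 2, 1]
  pop 0: indeg[4]->1; indeg[5]->0 | ready=[5] | order so far=[3, 2, 1, 0]
  pop 5: indeg[4]->0 | ready=[4] | order so far=[3, 2, 1, 0, 5]
  pop 4: no out-edges | ready=[] | order so far=[3, 2, 1, 0, 5, 4]
  Result: [3, 2, 1, 0, 5, 4]

Answer: [3, 2, 1, 0, 5, 4]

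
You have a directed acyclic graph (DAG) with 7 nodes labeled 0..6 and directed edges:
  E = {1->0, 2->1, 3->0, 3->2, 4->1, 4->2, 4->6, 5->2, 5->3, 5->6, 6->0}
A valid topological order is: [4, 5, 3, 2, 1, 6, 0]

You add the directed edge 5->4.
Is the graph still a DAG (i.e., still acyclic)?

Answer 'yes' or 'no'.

Answer: yes

Derivation:
Given toposort: [4, 5, 3, 2, 1, 6, 0]
Position of 5: index 1; position of 4: index 0
New edge 5->4: backward (u after v in old order)
Backward edge: old toposort is now invalid. Check if this creates a cycle.
Does 4 already reach 5? Reachable from 4: [0, 1, 2, 4, 6]. NO -> still a DAG (reorder needed).
Still a DAG? yes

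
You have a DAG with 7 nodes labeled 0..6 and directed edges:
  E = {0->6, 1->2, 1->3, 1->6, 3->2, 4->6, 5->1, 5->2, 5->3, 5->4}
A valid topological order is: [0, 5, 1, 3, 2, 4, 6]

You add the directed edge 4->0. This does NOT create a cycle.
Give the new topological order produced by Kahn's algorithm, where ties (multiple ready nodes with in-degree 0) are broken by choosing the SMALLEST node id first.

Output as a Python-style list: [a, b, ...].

Old toposort: [0, 5, 1, 3, 2, 4, 6]
Added edge: 4->0
Position of 4 (5) > position of 0 (0). Must reorder: 4 must now come before 0.
Run Kahn's algorithm (break ties by smallest node id):
  initial in-degrees: [1, 1, 3, 2, 1, 0, 3]
  ready (indeg=0): [5]
  pop 5: indeg[1]->0; indeg[2]->2; indeg[3]->1; indeg[4]->0 | ready=[1, 4] | order so far=[5]
  pop 1: indeg[2]->1; indeg[3]->0; indeg[6]->2 | ready=[3, 4] | order so far=[5, 1]
  pop 3: indeg[2]->0 | ready=[2, 4] | order so far=[5, 1, 3]
  pop 2: no out-edges | ready=[4] | order so far=[5, 1, 3, 2]
  pop 4: indeg[0]->0; indeg[6]->1 | ready=[0] | order so far=[5, 1, 3, 2, 4]
  pop 0: indeg[6]->0 | ready=[6] | order so far=[5, 1, 3, 2, 4, 0]
  pop 6: no out-edges | ready=[] | order so far=[5, 1, 3, 2, 4, 0, 6]
  Result: [5, 1, 3, 2, 4, 0, 6]

Answer: [5, 1, 3, 2, 4, 0, 6]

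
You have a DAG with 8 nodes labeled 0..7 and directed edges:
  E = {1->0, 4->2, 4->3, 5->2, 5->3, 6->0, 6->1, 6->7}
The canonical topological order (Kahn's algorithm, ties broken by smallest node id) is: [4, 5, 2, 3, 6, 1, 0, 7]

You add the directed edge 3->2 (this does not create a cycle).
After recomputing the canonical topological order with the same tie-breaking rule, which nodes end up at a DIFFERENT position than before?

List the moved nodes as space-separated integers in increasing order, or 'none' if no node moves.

Answer: 2 3

Derivation:
Old toposort: [4, 5, 2, 3, 6, 1, 0, 7]
Added edge 3->2
Recompute Kahn (smallest-id tiebreak):
  initial in-degrees: [2, 1, 3, 2, 0, 0, 0, 1]
  ready (indeg=0): [4, 5, 6]
  pop 4: indeg[2]->2; indeg[3]->1 | ready=[5, 6] | order so far=[4]
  pop 5: indeg[2]->1; indeg[3]->0 | ready=[3, 6] | order so far=[4, 5]
  pop 3: indeg[2]->0 | ready=[2, 6] | order so far=[4, 5, 3]
  pop 2: no out-edges | ready=[6] | order so far=[4, 5, 3, 2]
  pop 6: indeg[0]->1; indeg[1]->0; indeg[7]->0 | ready=[1, 7] | order so far=[4, 5, 3, 2, 6]
  pop 1: indeg[0]->0 | ready=[0, 7] | order so far=[4, 5, 3, 2, 6, 1]
  pop 0: no out-edges | ready=[7] | order so far=[4, 5, 3, 2, 6, 1, 0]
  pop 7: no out-edges | ready=[] | order so far=[4, 5, 3, 2, 6, 1, 0, 7]
New canonical toposort: [4, 5, 3, 2, 6, 1, 0, 7]
Compare positions:
  Node 0: index 6 -> 6 (same)
  Node 1: index 5 -> 5 (same)
  Node 2: index 2 -> 3 (moved)
  Node 3: index 3 -> 2 (moved)
  Node 4: index 0 -> 0 (same)
  Node 5: index 1 -> 1 (same)
  Node 6: index 4 -> 4 (same)
  Node 7: index 7 -> 7 (same)
Nodes that changed position: 2 3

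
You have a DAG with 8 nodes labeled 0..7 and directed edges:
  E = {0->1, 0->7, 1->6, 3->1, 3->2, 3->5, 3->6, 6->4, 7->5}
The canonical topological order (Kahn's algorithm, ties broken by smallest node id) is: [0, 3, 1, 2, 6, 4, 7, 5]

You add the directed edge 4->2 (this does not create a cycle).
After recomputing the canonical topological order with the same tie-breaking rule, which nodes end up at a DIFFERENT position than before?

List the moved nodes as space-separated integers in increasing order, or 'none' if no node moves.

Old toposort: [0, 3, 1, 2, 6, 4, 7, 5]
Added edge 4->2
Recompute Kahn (smallest-id tiebreak):
  initial in-degrees: [0, 2, 2, 0, 1, 2, 2, 1]
  ready (indeg=0): [0, 3]
  pop 0: indeg[1]->1; indeg[7]->0 | ready=[3, 7] | order so far=[0]
  pop 3: indeg[1]->0; indeg[2]->1; indeg[5]->1; indeg[6]->1 | ready=[1, 7] | order so far=[0, 3]
  pop 1: indeg[6]->0 | ready=[6, 7] | order so far=[0, 3, 1]
  pop 6: indeg[4]->0 | ready=[4, 7] | order so far=[0, 3, 1, 6]
  pop 4: indeg[2]->0 | ready=[2, 7] | order so far=[0, 3, 1, 6, 4]
  pop 2: no out-edges | ready=[7] | order so far=[0, 3, 1, 6, 4, 2]
  pop 7: indeg[5]->0 | ready=[5] | order so far=[0, 3, 1, 6, 4, 2, 7]
  pop 5: no out-edges | ready=[] | order so far=[0, 3, 1, 6, 4, 2, 7, 5]
New canonical toposort: [0, 3, 1, 6, 4, 2, 7, 5]
Compare positions:
  Node 0: index 0 -> 0 (same)
  Node 1: index 2 -> 2 (same)
  Node 2: index 3 -> 5 (moved)
  Node 3: index 1 -> 1 (same)
  Node 4: index 5 -> 4 (moved)
  Node 5: index 7 -> 7 (same)
  Node 6: index 4 -> 3 (moved)
  Node 7: index 6 -> 6 (same)
Nodes that changed position: 2 4 6

Answer: 2 4 6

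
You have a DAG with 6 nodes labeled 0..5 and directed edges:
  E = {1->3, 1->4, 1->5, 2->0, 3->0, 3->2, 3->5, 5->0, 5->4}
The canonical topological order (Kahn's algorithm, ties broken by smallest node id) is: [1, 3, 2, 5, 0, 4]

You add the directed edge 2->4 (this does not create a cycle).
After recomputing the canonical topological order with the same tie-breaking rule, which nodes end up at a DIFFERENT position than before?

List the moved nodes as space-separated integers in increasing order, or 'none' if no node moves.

Old toposort: [1, 3, 2, 5, 0, 4]
Added edge 2->4
Recompute Kahn (smallest-id tiebreak):
  initial in-degrees: [3, 0, 1, 1, 3, 2]
  ready (indeg=0): [1]
  pop 1: indeg[3]->0; indeg[4]->2; indeg[5]->1 | ready=[3] | order so far=[1]
  pop 3: indeg[0]->2; indeg[2]->0; indeg[5]->0 | ready=[2, 5] | order so far=[1, 3]
  pop 2: indeg[0]->1; indeg[4]->1 | ready=[5] | order so far=[1, 3, 2]
  pop 5: indeg[0]->0; indeg[4]->0 | ready=[0, 4] | order so far=[1, 3, 2, 5]
  pop 0: no out-edges | ready=[4] | order so far=[1, 3, 2, 5, 0]
  pop 4: no out-edges | ready=[] | order so far=[1, 3, 2, 5, 0, 4]
New canonical toposort: [1, 3, 2, 5, 0, 4]
Compare positions:
  Node 0: index 4 -> 4 (same)
  Node 1: index 0 -> 0 (same)
  Node 2: index 2 -> 2 (same)
  Node 3: index 1 -> 1 (same)
  Node 4: index 5 -> 5 (same)
  Node 5: index 3 -> 3 (same)
Nodes that changed position: none

Answer: none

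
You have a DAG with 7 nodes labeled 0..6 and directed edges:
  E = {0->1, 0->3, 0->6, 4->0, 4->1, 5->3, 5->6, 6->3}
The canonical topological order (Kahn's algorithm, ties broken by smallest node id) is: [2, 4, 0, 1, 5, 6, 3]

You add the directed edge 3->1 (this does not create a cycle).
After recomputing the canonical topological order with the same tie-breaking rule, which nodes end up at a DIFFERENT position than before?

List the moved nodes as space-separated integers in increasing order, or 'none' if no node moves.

Answer: 1 3 5 6

Derivation:
Old toposort: [2, 4, 0, 1, 5, 6, 3]
Added edge 3->1
Recompute Kahn (smallest-id tiebreak):
  initial in-degrees: [1, 3, 0, 3, 0, 0, 2]
  ready (indeg=0): [2, 4, 5]
  pop 2: no out-edges | ready=[4, 5] | order so far=[2]
  pop 4: indeg[0]->0; indeg[1]->2 | ready=[0, 5] | order so far=[2, 4]
  pop 0: indeg[1]->1; indeg[3]->2; indeg[6]->1 | ready=[5] | order so far=[2, 4, 0]
  pop 5: indeg[3]->1; indeg[6]->0 | ready=[6] | order so far=[2, 4, 0, 5]
  pop 6: indeg[3]->0 | ready=[3] | order so far=[2, 4, 0, 5, 6]
  pop 3: indeg[1]->0 | ready=[1] | order so far=[2, 4, 0, 5, 6, 3]
  pop 1: no out-edges | ready=[] | order so far=[2, 4, 0, 5, 6, 3, 1]
New canonical toposort: [2, 4, 0, 5, 6, 3, 1]
Compare positions:
  Node 0: index 2 -> 2 (same)
  Node 1: index 3 -> 6 (moved)
  Node 2: index 0 -> 0 (same)
  Node 3: index 6 -> 5 (moved)
  Node 4: index 1 -> 1 (same)
  Node 5: index 4 -> 3 (moved)
  Node 6: index 5 -> 4 (moved)
Nodes that changed position: 1 3 5 6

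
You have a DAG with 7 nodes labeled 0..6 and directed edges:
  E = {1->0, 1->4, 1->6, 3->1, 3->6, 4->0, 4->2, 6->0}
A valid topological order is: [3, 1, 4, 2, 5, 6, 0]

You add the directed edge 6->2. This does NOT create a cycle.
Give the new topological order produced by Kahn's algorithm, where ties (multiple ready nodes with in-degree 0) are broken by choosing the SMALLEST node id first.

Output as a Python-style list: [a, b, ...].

Answer: [3, 1, 4, 5, 6, 0, 2]

Derivation:
Old toposort: [3, 1, 4, 2, 5, 6, 0]
Added edge: 6->2
Position of 6 (5) > position of 2 (3). Must reorder: 6 must now come before 2.
Run Kahn's algorithm (break ties by smallest node id):
  initial in-degrees: [3, 1, 2, 0, 1, 0, 2]
  ready (indeg=0): [3, 5]
  pop 3: indeg[1]->0; indeg[6]->1 | ready=[1, 5] | order so far=[3]
  pop 1: indeg[0]->2; indeg[4]->0; indeg[6]->0 | ready=[4, 5, 6] | order so far=[3, 1]
  pop 4: indeg[0]->1; indeg[2]->1 | ready=[5, 6] | order so far=[3, 1, 4]
  pop 5: no out-edges | ready=[6] | order so far=[3, 1, 4, 5]
  pop 6: indeg[0]->0; indeg[2]->0 | ready=[0, 2] | order so far=[3, 1, 4, 5, 6]
  pop 0: no out-edges | ready=[2] | order so far=[3, 1, 4, 5, 6, 0]
  pop 2: no out-edges | ready=[] | order so far=[3, 1, 4, 5, 6, 0, 2]
  Result: [3, 1, 4, 5, 6, 0, 2]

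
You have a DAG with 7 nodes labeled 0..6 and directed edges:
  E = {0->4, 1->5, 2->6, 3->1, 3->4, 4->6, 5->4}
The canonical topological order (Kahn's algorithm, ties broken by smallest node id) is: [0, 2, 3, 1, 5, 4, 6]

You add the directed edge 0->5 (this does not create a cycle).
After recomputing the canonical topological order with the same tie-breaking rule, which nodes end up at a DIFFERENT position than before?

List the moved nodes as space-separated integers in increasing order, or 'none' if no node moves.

Answer: none

Derivation:
Old toposort: [0, 2, 3, 1, 5, 4, 6]
Added edge 0->5
Recompute Kahn (smallest-id tiebreak):
  initial in-degrees: [0, 1, 0, 0, 3, 2, 2]
  ready (indeg=0): [0, 2, 3]
  pop 0: indeg[4]->2; indeg[5]->1 | ready=[2, 3] | order so far=[0]
  pop 2: indeg[6]->1 | ready=[3] | order so far=[0, 2]
  pop 3: indeg[1]->0; indeg[4]->1 | ready=[1] | order so far=[0, 2, 3]
  pop 1: indeg[5]->0 | ready=[5] | order so far=[0, 2, 3, 1]
  pop 5: indeg[4]->0 | ready=[4] | order so far=[0, 2, 3, 1, 5]
  pop 4: indeg[6]->0 | ready=[6] | order so far=[0, 2, 3, 1, 5, 4]
  pop 6: no out-edges | ready=[] | order so far=[0, 2, 3, 1, 5, 4, 6]
New canonical toposort: [0, 2, 3, 1, 5, 4, 6]
Compare positions:
  Node 0: index 0 -> 0 (same)
  Node 1: index 3 -> 3 (same)
  Node 2: index 1 -> 1 (same)
  Node 3: index 2 -> 2 (same)
  Node 4: index 5 -> 5 (same)
  Node 5: index 4 -> 4 (same)
  Node 6: index 6 -> 6 (same)
Nodes that changed position: none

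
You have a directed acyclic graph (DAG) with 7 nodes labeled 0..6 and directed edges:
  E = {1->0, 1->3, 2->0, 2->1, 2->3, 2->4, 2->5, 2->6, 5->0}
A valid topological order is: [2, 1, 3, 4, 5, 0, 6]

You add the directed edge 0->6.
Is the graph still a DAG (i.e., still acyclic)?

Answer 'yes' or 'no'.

Given toposort: [2, 1, 3, 4, 5, 0, 6]
Position of 0: index 5; position of 6: index 6
New edge 0->6: forward
Forward edge: respects the existing order. Still a DAG, same toposort still valid.
Still a DAG? yes

Answer: yes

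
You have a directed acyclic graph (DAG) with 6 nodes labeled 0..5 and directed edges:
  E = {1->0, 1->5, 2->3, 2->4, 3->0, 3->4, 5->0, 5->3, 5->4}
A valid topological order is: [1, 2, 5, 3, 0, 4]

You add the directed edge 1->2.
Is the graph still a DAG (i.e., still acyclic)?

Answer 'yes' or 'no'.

Answer: yes

Derivation:
Given toposort: [1, 2, 5, 3, 0, 4]
Position of 1: index 0; position of 2: index 1
New edge 1->2: forward
Forward edge: respects the existing order. Still a DAG, same toposort still valid.
Still a DAG? yes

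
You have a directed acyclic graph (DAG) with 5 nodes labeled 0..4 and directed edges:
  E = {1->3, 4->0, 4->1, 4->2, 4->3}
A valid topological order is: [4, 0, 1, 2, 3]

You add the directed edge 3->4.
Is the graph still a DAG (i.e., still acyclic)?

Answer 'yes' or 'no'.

Given toposort: [4, 0, 1, 2, 3]
Position of 3: index 4; position of 4: index 0
New edge 3->4: backward (u after v in old order)
Backward edge: old toposort is now invalid. Check if this creates a cycle.
Does 4 already reach 3? Reachable from 4: [0, 1, 2, 3, 4]. YES -> cycle!
Still a DAG? no

Answer: no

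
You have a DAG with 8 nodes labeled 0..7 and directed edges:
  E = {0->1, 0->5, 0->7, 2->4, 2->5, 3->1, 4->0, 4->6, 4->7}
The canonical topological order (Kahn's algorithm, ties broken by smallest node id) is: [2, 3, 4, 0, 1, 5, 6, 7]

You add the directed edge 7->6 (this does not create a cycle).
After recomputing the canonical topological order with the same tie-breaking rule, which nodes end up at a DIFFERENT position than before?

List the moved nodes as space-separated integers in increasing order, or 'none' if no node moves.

Old toposort: [2, 3, 4, 0, 1, 5, 6, 7]
Added edge 7->6
Recompute Kahn (smallest-id tiebreak):
  initial in-degrees: [1, 2, 0, 0, 1, 2, 2, 2]
  ready (indeg=0): [2, 3]
  pop 2: indeg[4]->0; indeg[5]->1 | ready=[3, 4] | order so far=[2]
  pop 3: indeg[1]->1 | ready=[4] | order so far=[2, 3]
  pop 4: indeg[0]->0; indeg[6]->1; indeg[7]->1 | ready=[0] | order so far=[2, 3, 4]
  pop 0: indeg[1]->0; indeg[5]->0; indeg[7]->0 | ready=[1, 5, 7] | order so far=[2, 3, 4, 0]
  pop 1: no out-edges | ready=[5, 7] | order so far=[2, 3, 4, 0, 1]
  pop 5: no out-edges | ready=[7] | order so far=[2, 3, 4, 0, 1, 5]
  pop 7: indeg[6]->0 | ready=[6] | order so far=[2, 3, 4, 0, 1, 5, 7]
  pop 6: no out-edges | ready=[] | order so far=[2, 3, 4, 0, 1, 5, 7, 6]
New canonical toposort: [2, 3, 4, 0, 1, 5, 7, 6]
Compare positions:
  Node 0: index 3 -> 3 (same)
  Node 1: index 4 -> 4 (same)
  Node 2: index 0 -> 0 (same)
  Node 3: index 1 -> 1 (same)
  Node 4: index 2 -> 2 (same)
  Node 5: index 5 -> 5 (same)
  Node 6: index 6 -> 7 (moved)
  Node 7: index 7 -> 6 (moved)
Nodes that changed position: 6 7

Answer: 6 7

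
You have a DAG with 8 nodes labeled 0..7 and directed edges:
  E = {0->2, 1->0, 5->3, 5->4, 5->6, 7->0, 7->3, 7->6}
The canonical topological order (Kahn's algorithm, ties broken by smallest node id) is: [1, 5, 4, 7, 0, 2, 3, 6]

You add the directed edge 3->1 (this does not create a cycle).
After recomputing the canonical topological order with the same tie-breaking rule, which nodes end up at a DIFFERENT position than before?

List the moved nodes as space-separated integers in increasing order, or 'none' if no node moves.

Answer: 0 1 2 3 4 5 7

Derivation:
Old toposort: [1, 5, 4, 7, 0, 2, 3, 6]
Added edge 3->1
Recompute Kahn (smallest-id tiebreak):
  initial in-degrees: [2, 1, 1, 2, 1, 0, 2, 0]
  ready (indeg=0): [5, 7]
  pop 5: indeg[3]->1; indeg[4]->0; indeg[6]->1 | ready=[4, 7] | order so far=[5]
  pop 4: no out-edges | ready=[7] | order so far=[5, 4]
  pop 7: indeg[0]->1; indeg[3]->0; indeg[6]->0 | ready=[3, 6] | order so far=[5, 4, 7]
  pop 3: indeg[1]->0 | ready=[1, 6] | order so far=[5, 4, 7, 3]
  pop 1: indeg[0]->0 | ready=[0, 6] | order so far=[5, 4, 7, 3, 1]
  pop 0: indeg[2]->0 | ready=[2, 6] | order so far=[5, 4, 7, 3, 1, 0]
  pop 2: no out-edges | ready=[6] | order so far=[5, 4, 7, 3, 1, 0, 2]
  pop 6: no out-edges | ready=[] | order so far=[5, 4, 7, 3, 1, 0, 2, 6]
New canonical toposort: [5, 4, 7, 3, 1, 0, 2, 6]
Compare positions:
  Node 0: index 4 -> 5 (moved)
  Node 1: index 0 -> 4 (moved)
  Node 2: index 5 -> 6 (moved)
  Node 3: index 6 -> 3 (moved)
  Node 4: index 2 -> 1 (moved)
  Node 5: index 1 -> 0 (moved)
  Node 6: index 7 -> 7 (same)
  Node 7: index 3 -> 2 (moved)
Nodes that changed position: 0 1 2 3 4 5 7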